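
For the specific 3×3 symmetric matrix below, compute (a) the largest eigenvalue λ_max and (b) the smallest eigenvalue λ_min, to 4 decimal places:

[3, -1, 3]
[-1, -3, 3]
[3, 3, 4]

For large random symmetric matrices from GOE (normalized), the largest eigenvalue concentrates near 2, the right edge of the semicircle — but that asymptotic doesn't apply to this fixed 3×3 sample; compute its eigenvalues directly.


Since M is real symmetric, all three eigenvalues are real; they are the roots of det(λI − M) = λ³ − (tr M) λ² + s λ − det M, where s is the sum of the principal 2×2 minors.
tr M = 3 + (-3) + 4 = 4.
s = (3·(-3) − (-1)²) + (3·4 − 3²) + ((-3)·4 − 3²) = -10 + 3 + (-21) = -28.
det M (expand along row 1) = 3·(-21) − (-1)·(-13) + 3·6 = -58.
Characteristic polynomial: λ³ − 4λ² − 28λ + 58 = 0.
Substitute λ = y + (tr M)/3 = y + 1.333333 to remove the quadratic term: y³ + p·y + q = 0 with p = s − (tr M)²/3 = -33.333333 and q = −2(tr M)³/27 + (tr M)·s/3 − det M = 15.925926.
Three real roots ⇒ use the trigonometric (Viète) form: r = 2√(−p/3) = 6.666667, φ = arccos(3q/(p·r)) = arccos(-0.215000) = 1.787488 rad.
y_k = r·cos(φ/3 − 2πk/3) for k = 0, 1, 2 gives y = 5.517889, 0.481119, -5.999008.
λ_k = y_k + 1.333333 gives λ = 6.8512, 1.8145, -4.6657 (check: the sum is 4.0000 = tr M).

Hence λ_max = 6.8512 and λ_min = -4.6657.


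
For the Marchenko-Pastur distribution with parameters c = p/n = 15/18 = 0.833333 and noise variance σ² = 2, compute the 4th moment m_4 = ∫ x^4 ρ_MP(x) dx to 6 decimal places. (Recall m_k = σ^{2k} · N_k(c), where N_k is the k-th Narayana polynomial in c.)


E[X⁴] = σ⁸ (1 + 6c + 6c² + c³) (fourth MP moment). With σ² = 2 (so σ⁸ = 16) and c = 15/18 = 0.833333: E[X⁴] = 16 · (1 + 6·0.833333 + 6·(0.833333)² + (0.833333)³) = 16 · 10.745370.

So E[X^4] = 171.925926.


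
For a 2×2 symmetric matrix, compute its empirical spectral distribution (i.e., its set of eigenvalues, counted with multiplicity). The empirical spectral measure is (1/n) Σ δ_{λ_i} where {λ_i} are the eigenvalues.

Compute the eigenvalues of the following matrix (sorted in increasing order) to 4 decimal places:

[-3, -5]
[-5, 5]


Since M is real symmetric, both eigenvalues are real; they are the roots of det(λI − M) = λ² − (tr M) λ + det M.
tr M = -3 + 5 = 2.
det M = (-3)·5 − (-5)² = -15 − 25 = -40.
Characteristic polynomial: λ² − 2λ − 40 = 0.
Discriminant Δ = (tr M)² − 4·det M = 4 − (-160) = 164; √Δ = 12.806248.
λ = (tr M ± √Δ)/2 = (2 ± 12.806248)/2, giving (tr M − √Δ)/2 = -5.4031 and (tr M + √Δ)/2 = 7.4031.

Eigenvalues sorted in increasing order: [-5.4031, 7.4031].


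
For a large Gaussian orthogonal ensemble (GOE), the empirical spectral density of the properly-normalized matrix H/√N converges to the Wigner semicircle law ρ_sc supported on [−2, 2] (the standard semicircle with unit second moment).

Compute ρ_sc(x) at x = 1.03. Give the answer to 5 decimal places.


ρ_sc(x) = (1/(2π)) √(4 − x²). With x = 1.03:
  4 − x² = 4 − (1.03)² = 4 − 1.060900 = 2.939100.
  √(4 − x²) = 1.714380.
  1/(2π) = 0.159155.
  ρ_sc(1.03) = 0.159155 · 1.714380 = 0.272852.

Rounded to 5 decimal places: ρ_sc(1.03) ≈ 0.27285.


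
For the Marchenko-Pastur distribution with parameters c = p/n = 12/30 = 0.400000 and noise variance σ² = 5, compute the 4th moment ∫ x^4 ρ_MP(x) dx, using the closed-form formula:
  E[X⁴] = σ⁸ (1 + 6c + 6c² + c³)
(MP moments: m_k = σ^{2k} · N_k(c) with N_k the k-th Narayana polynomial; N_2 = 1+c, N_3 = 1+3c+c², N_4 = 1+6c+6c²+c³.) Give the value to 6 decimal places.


E[X⁴] = σ⁸ (1 + 6c + 6c² + c³) (fourth MP moment). With σ² = 5 (so σ⁸ = 625) and c = 12/30 = 0.400000: E[X⁴] = 625 · (1 + 6·0.400000 + 6·(0.400000)² + (0.400000)³) = 625 · 4.424000.

So E[X^4] = 2765.000000.


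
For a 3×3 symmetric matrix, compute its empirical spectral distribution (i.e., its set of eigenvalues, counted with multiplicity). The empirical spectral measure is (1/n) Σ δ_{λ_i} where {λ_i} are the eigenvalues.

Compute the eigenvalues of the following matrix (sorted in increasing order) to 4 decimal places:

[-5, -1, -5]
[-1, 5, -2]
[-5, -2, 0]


Since M is real symmetric, all three eigenvalues are real; they are the roots of det(λI − M) = λ³ − (tr M) λ² + s λ − det M, where s is the sum of the principal 2×2 minors.
tr M = -5 + 5 + 0 = 0.
s = ((-5)·5 − (-1)²) + ((-5)·0 − (-5)²) + (5·0 − (-2)²) = -26 + (-25) + (-4) = -55.
det M (expand along row 1) = (-5)·(-4) − (-1)·(-10) + (-5)·27 = -125.
Characteristic polynomial: λ³ − 55λ + 125 = 0.
Substitute λ = y + (tr M)/3 = y + 0.000000 to remove the quadratic term: y³ + p·y + q = 0 with p = s − (tr M)²/3 = -55.000000 and q = −2(tr M)³/27 + (tr M)·s/3 − det M = 125.000000.
Three real roots ⇒ use the trigonometric (Viète) form: r = 2√(−p/3) = 8.563488, φ = arccos(3q/(p·r)) = arccos(-0.796192) = 2.491772 rad.
y_k = r·cos(φ/3 − 2πk/3) for k = 0, 1, 2 gives y = 5.775558, 2.587821, -8.363379.
λ_k = y_k + 0.000000 gives λ = 5.7756, 2.5878, -8.3634 (check: the sum is 0.0000 = tr M).

Eigenvalues sorted in increasing order: [-8.3634, 2.5878, 5.7756].


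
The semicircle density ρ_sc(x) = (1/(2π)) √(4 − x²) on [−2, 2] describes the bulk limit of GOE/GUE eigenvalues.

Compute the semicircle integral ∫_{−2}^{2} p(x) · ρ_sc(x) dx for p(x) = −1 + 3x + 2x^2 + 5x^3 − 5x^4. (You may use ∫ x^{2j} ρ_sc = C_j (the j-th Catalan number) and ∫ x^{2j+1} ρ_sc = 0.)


Write p(x) = Σ a_i x^i, split into monomials and integrate each against ρ_sc separately.
Using ∫ x^{2j} ρ_sc = C_j = (1/(j+1)) C(2j, j) (Catalan numbers) and ∫ x^{2j+1} ρ_sc = 0 (odd monomials vanish by symmetry):
  i = 0 (even): a_0 · C_{0} = -1 · 1 = -1
  i = 1 (odd): ∫ x^1 ρ_sc = 0 (vanishes)
  i = 2 (even): a_2 · C_{1} = 2 · 1 = 2
  i = 3 (odd): ∫ x^3 ρ_sc = 0 (vanishes)
  i = 4 (even): a_4 · C_{2} = -5 · 2 = -10

Summing the contributions: ∫_{−2}^{2} p(x) ρ_sc(x) dx = (-1) + 2 + (-10) = -9.


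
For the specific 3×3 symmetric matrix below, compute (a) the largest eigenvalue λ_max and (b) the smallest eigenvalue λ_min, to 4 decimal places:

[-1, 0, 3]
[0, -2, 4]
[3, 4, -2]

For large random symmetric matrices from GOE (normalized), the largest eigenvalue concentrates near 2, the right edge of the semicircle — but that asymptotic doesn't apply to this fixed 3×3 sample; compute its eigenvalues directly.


Since M is real symmetric, all three eigenvalues are real; they are the roots of det(λI − M) = λ³ − (tr M) λ² + s λ − det M, where s is the sum of the principal 2×2 minors.
tr M = -1 + (-2) + (-2) = -5.
s = ((-1)·(-2) − 0²) + ((-1)·(-2) − 3²) + ((-2)·(-2) − 4²) = 2 + (-7) + (-12) = -17.
det M (expand along row 1) = (-1)·(-12) − 0·(-12) + 3·6 = 30.
Characteristic polynomial: λ³ + 5λ² − 17λ − 30 = 0.
Substitute λ = y + (tr M)/3 = y − 1.666667 to remove the quadratic term: y³ + p·y + q = 0 with p = s − (tr M)²/3 = -25.333333 and q = −2(tr M)³/27 + (tr M)·s/3 − det M = 7.592593.
Three real roots ⇒ use the trigonometric (Viète) form: r = 2√(−p/3) = 5.811865, φ = arccos(3q/(p·r)) = arccos(-0.154705) = 1.726125 rad.
y_k = r·cos(φ/3 − 2πk/3) for k = 0, 1, 2 gives y = 4.876087, 0.300782, -5.176869.
λ_k = y_k − 1.666667 gives λ = 3.2094, -1.3659, -6.8435 (check: the sum is -5.0000 = tr M).

Hence λ_max = 3.2094 and λ_min = -6.8435.


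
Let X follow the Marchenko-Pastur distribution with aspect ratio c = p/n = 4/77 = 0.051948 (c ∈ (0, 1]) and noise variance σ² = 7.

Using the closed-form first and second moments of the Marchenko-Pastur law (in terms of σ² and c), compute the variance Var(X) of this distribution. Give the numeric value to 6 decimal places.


Recall the MP moments m_1 = E[X] = σ² and m_2 = E[X²] = σ⁴ (1 + c).
m_1 = E[X] = σ² = 7, so m_1² = 49.
m_2 = E[X²] = σ⁴ (1 + c) = 49 · (1 + 0.051948) = 49 · 1.051948 = 51.545455.
(Note m_2 − m_1² simplifies to c · σ⁴ = 0.051948 · 49.)

Var(X) = m_2 − m_1² = 51.545455 − 49 = 2.545455.


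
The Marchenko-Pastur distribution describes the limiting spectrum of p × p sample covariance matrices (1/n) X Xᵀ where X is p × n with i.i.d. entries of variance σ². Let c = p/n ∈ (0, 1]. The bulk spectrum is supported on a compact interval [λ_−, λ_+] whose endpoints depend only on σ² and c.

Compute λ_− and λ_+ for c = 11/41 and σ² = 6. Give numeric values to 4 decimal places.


c = 11/41 = 0.268293; √c = 0.517970.
λ_− = σ² (1 − √c)² = 6 · (1 − 0.517970)² = 6 · (0.482030)² = 1.394119.
λ_+ = σ² (1 + √c)² = 6 · (1 + 0.517970)² = 6 · (1.517970)² = 13.825393.

Rounded to 4 decimal places: λ_− ≈ 1.3941, λ_+ ≈ 13.8254.


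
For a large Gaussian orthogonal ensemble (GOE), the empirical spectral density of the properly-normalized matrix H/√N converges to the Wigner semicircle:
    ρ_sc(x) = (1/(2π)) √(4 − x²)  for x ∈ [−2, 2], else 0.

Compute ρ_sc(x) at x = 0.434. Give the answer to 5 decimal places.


ρ_sc(x) = (1/(2π)) √(4 − x²). With x = 0.434:
  4 − x² = 4 − (0.434)² = 4 − 0.188356 = 3.811644.
  √(4 − x²) = 1.952343.
  1/(2π) = 0.159155.
  ρ_sc(0.434) = 0.159155 · 1.952343 = 0.310725.

Rounded to 5 decimal places: ρ_sc(0.434) ≈ 0.31073.


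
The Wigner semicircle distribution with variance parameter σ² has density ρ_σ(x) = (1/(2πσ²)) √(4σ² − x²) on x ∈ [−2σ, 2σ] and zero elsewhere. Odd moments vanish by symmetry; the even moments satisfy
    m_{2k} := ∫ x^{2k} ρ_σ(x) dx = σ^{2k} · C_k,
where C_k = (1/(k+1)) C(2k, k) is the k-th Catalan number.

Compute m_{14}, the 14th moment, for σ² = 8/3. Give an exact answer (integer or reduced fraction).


By the scaled semicircle moment identity, m_{2k} = σ^{2k} · C_k with k = 7.
C_7 = (1/(k+1)) · C(2k, k) = (1/8) · C(14, 7) = (1/8) · 3432 = 429.
σ^{2k} = (σ²)^k = (8/3)^7 = 2097152/2187.

Therefore m_{14} = σ^{14} · C_7 = (2097152/2187) · 429 = 299892736/729.


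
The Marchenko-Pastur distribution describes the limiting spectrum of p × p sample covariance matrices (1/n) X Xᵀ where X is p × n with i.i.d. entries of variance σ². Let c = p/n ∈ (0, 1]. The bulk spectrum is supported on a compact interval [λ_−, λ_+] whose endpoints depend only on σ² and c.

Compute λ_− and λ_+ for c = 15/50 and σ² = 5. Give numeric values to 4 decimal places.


c = 15/50 = 0.300000; √c = 0.547723.
λ_− = σ² (1 − √c)² = 5 · (1 − 0.547723)² = 5 · (0.452277)² = 1.022774.
λ_+ = σ² (1 + √c)² = 5 · (1 + 0.547723)² = 5 · (1.547723)² = 11.977226.

Rounded to 4 decimal places: λ_− ≈ 1.0228, λ_+ ≈ 11.9772.


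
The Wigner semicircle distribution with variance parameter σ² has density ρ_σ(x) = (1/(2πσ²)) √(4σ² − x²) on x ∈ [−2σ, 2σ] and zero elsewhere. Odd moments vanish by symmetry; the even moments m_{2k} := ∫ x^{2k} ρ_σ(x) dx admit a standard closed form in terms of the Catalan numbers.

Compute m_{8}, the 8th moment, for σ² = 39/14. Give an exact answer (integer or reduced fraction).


By the scaled semicircle moment identity, m_{2k} = σ^{2k} · C_k with k = 4.
C_4 = (1/(k+1)) · C(2k, k) = (1/5) · C(8, 4) = (1/5) · 70 = 14.
σ^{2k} = (σ²)^k = (39/14)^4 = 2313441/38416.

Therefore m_{8} = σ^{8} · C_4 = (2313441/38416) · 14 = 2313441/2744.


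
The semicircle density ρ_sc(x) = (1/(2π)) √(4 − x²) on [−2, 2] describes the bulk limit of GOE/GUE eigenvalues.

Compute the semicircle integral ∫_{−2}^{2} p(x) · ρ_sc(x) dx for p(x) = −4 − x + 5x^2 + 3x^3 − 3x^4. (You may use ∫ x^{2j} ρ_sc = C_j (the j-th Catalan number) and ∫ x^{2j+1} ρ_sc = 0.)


Write p(x) = Σ a_i x^i, split into monomials and integrate each against ρ_sc separately.
Using ∫ x^{2j} ρ_sc = C_j = (1/(j+1)) C(2j, j) (Catalan numbers) and ∫ x^{2j+1} ρ_sc = 0 (odd monomials vanish by symmetry):
  i = 0 (even): a_0 · C_{0} = -4 · 1 = -4
  i = 1 (odd): ∫ x^1 ρ_sc = 0 (vanishes)
  i = 2 (even): a_2 · C_{1} = 5 · 1 = 5
  i = 3 (odd): ∫ x^3 ρ_sc = 0 (vanishes)
  i = 4 (even): a_4 · C_{2} = -3 · 2 = -6

Summing the contributions: ∫_{−2}^{2} p(x) ρ_sc(x) dx = (-4) + 5 + (-6) = -5.


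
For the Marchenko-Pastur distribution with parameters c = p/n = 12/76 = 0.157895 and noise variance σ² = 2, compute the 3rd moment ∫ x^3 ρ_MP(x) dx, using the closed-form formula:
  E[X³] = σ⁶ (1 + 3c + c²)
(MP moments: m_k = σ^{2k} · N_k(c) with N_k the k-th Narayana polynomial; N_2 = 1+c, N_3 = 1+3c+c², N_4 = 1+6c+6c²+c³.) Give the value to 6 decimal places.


E[X³] = σ⁶ (1 + 3c + c²) (third MP moment). With σ² = 2 (so σ⁶ = 8) and c = 12/76 = 0.157895: E[X³] = 8 · (1 + 3·0.157895 + (0.157895)²) = 8 · 1.498615.

So E[X^3] = 11.988920.


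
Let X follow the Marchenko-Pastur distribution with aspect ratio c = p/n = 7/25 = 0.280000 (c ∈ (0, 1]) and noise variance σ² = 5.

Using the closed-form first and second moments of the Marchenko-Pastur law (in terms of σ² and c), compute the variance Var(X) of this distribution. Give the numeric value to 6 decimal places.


Recall the MP moments m_1 = E[X] = σ² and m_2 = E[X²] = σ⁴ (1 + c).
m_1 = E[X] = σ² = 5, so m_1² = 25.
m_2 = E[X²] = σ⁴ (1 + c) = 25 · (1 + 0.280000) = 25 · 1.280000 = 32.000000.
(Note m_2 − m_1² simplifies to c · σ⁴ = 0.280000 · 25.)

Var(X) = m_2 − m_1² = 32.000000 − 25 = 7.000000.


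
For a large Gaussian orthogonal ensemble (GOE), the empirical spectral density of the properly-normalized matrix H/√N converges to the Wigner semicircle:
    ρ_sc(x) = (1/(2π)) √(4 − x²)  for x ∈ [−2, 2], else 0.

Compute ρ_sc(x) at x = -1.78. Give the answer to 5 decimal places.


ρ_sc(x) = (1/(2π)) √(4 − x²). With x = -1.78:
  4 − x² = 4 − (-1.78)² = 4 − 3.168400 = 0.831600.
  √(4 − x²) = 0.911921.
  1/(2π) = 0.159155.
  ρ_sc(-1.78) = 0.159155 · 0.911921 = 0.145137.

Rounded to 5 decimal places: ρ_sc(-1.78) ≈ 0.14514.


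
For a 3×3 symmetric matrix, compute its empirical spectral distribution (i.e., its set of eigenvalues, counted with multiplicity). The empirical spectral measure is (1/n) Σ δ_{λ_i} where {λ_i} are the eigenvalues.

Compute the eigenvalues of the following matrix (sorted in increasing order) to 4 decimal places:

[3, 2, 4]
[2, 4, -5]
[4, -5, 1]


Since M is real symmetric, all three eigenvalues are real; they are the roots of det(λI − M) = λ³ − (tr M) λ² + s λ − det M, where s is the sum of the principal 2×2 minors.
tr M = 3 + 4 + 1 = 8.
s = (3·4 − 2²) + (3·1 − 4²) + (4·1 − (-5)²) = 8 + (-13) + (-21) = -26.
det M (expand along row 1) = 3·(-21) − 2·22 + 4·(-26) = -211.
Characteristic polynomial: λ³ − 8λ² − 26λ + 211 = 0.
Substitute λ = y + (tr M)/3 = y + 2.666667 to remove the quadratic term: y³ + p·y + q = 0 with p = s − (tr M)²/3 = -47.333333 and q = −2(tr M)³/27 + (tr M)·s/3 − det M = 103.740741.
Three real roots ⇒ use the trigonometric (Viète) form: r = 2√(−p/3) = 7.944250, φ = arccos(3q/(p·r)) = arccos(-0.827657) = 2.545717 rad.
y_k = r·cos(φ/3 − 2πk/3) for k = 0, 1, 2 gives y = 5.251587, 2.536470, -7.788057.
λ_k = y_k + 2.666667 gives λ = 7.9183, 5.2031, -5.1214 (check: the sum is 8.0000 = tr M).

Eigenvalues sorted in increasing order: [-5.1214, 5.2031, 7.9183].


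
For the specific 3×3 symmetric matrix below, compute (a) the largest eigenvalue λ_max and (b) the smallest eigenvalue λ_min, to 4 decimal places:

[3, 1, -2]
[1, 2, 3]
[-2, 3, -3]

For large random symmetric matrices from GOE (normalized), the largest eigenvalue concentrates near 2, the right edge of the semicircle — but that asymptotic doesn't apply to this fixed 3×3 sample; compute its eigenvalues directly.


Since M is real symmetric, all three eigenvalues are real; they are the roots of det(λI − M) = λ³ − (tr M) λ² + s λ − det M, where s is the sum of the principal 2×2 minors.
tr M = 3 + 2 + (-3) = 2.
s = (3·2 − 1²) + (3·(-3) − (-2)²) + (2·(-3) − 3²) = 5 + (-13) + (-15) = -23.
det M (expand along row 1) = 3·(-15) − 1·3 + (-2)·7 = -62.
Characteristic polynomial: λ³ − 2λ² − 23λ + 62 = 0.
Substitute λ = y + (tr M)/3 = y + 0.666667 to remove the quadratic term: y³ + p·y + q = 0 with p = s − (tr M)²/3 = -24.333333 and q = −2(tr M)³/27 + (tr M)·s/3 − det M = 46.074074.
Three real roots ⇒ use the trigonometric (Viète) form: r = 2√(−p/3) = 5.696002, φ = arccos(3q/(p·r)) = arccos(-0.997255) = 3.067477 rad.
y_k = r·cos(φ/3 − 2πk/3) for k = 0, 1, 2 gives y = 2.968987, 2.725277, -5.694264.
λ_k = y_k + 0.666667 gives λ = 3.6357, 3.3919, -5.0276 (check: the sum is 2.0000 = tr M).

Hence λ_max = 3.6357 and λ_min = -5.0276.


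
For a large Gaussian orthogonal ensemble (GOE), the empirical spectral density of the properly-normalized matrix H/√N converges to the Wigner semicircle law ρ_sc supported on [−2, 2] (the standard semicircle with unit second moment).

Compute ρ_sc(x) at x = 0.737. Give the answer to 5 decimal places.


ρ_sc(x) = (1/(2π)) √(4 − x²). With x = 0.737:
  4 − x² = 4 − (0.737)² = 4 − 0.543169 = 3.456831.
  √(4 − x²) = 1.859255.
  1/(2π) = 0.159155.
  ρ_sc(0.737) = 0.159155 · 1.859255 = 0.295910.

Rounded to 5 decimal places: ρ_sc(0.737) ≈ 0.29591.


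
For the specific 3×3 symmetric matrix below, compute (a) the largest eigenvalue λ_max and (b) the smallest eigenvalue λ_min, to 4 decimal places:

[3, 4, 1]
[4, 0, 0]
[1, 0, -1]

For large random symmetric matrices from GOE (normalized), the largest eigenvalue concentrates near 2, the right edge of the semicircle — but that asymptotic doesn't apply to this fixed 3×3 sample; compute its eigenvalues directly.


Since M is real symmetric, all three eigenvalues are real; they are the roots of det(λI − M) = λ³ − (tr M) λ² + s λ − det M, where s is the sum of the principal 2×2 minors.
tr M = 3 + 0 + (-1) = 2.
s = (3·0 − 4²) + (3·(-1) − 1²) + (0·(-1) − 0²) = -16 + (-4) + 0 = -20.
det M (expand along row 1) = 3·0 − 4·(-4) + 1·0 = 16.
Characteristic polynomial: λ³ − 2λ² − 20λ − 16 = 0.
Substitute λ = y + (tr M)/3 = y + 0.666667 to remove the quadratic term: y³ + p·y + q = 0 with p = s − (tr M)²/3 = -21.333333 and q = −2(tr M)³/27 + (tr M)·s/3 − det M = -29.925926.
Three real roots ⇒ use the trigonometric (Viète) form: r = 2√(−p/3) = 5.333333, φ = arccos(3q/(p·r)) = arccos(0.789063) = 0.661515 rad.
y_k = r·cos(φ/3 − 2πk/3) for k = 0, 1, 2 gives y = 5.204198, -1.591864, -3.612334.
λ_k = y_k + 0.666667 gives λ = 5.8709, -0.9252, -2.9457 (check: the sum is 2.0000 = tr M).

Hence λ_max = 5.8709 and λ_min = -2.9457.


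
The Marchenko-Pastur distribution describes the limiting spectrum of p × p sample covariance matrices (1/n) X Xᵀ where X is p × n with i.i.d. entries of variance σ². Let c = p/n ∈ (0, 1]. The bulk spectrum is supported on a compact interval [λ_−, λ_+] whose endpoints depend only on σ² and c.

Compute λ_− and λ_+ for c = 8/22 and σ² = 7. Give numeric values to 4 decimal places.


c = 8/22 = 0.363636; √c = 0.603023.
λ_− = σ² (1 − √c)² = 7 · (1 − 0.603023)² = 7 · (0.396977)² = 1.103137.
λ_+ = σ² (1 + √c)² = 7 · (1 + 0.603023)² = 7 · (1.603023)² = 17.987772.

Rounded to 4 decimal places: λ_− ≈ 1.1031, λ_+ ≈ 17.9878.


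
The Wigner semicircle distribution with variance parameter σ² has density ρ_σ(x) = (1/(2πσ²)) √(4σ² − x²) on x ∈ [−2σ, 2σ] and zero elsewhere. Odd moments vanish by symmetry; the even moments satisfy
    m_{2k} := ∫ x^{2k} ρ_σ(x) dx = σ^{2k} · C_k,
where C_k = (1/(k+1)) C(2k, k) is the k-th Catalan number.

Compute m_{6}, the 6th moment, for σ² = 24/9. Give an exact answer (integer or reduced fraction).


By the scaled semicircle moment identity, m_{2k} = σ^{2k} · C_k with k = 3.
C_3 = (1/(k+1)) · C(2k, k) = (1/4) · C(6, 3) = (1/4) · 20 = 5.
σ^{2k} = (σ²)^k = (24/9)^3 = 512/27.

Therefore m_{6} = σ^{6} · C_3 = (512/27) · 5 = 2560/27.


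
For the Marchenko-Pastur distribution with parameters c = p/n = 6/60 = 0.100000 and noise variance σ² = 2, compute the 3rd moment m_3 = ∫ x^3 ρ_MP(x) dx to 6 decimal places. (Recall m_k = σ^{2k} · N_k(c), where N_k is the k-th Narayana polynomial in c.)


E[X³] = σ⁶ (1 + 3c + c²) (third MP moment). With σ² = 2 (so σ⁶ = 8) and c = 6/60 = 0.100000: E[X³] = 8 · (1 + 3·0.100000 + (0.100000)²) = 8 · 1.310000.

So E[X^3] = 10.480000.


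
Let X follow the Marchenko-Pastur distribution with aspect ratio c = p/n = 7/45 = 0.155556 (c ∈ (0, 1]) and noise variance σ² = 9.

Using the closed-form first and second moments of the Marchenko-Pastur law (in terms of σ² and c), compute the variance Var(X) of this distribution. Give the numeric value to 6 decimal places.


Recall the MP moments m_1 = E[X] = σ² and m_2 = E[X²] = σ⁴ (1 + c).
m_1 = E[X] = σ² = 9, so m_1² = 81.
m_2 = E[X²] = σ⁴ (1 + c) = 81 · (1 + 0.155556) = 81 · 1.155556 = 93.600000.
(Note m_2 − m_1² simplifies to c · σ⁴ = 0.155556 · 81.)

Var(X) = m_2 − m_1² = 93.600000 − 81 = 12.600000.


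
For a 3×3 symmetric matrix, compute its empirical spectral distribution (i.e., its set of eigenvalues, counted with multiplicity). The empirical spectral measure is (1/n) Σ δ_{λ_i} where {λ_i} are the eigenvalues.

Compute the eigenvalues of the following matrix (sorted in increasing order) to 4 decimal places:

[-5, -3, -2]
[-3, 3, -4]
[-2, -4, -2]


Since M is real symmetric, all three eigenvalues are real; they are the roots of det(λI − M) = λ³ − (tr M) λ² + s λ − det M, where s is the sum of the principal 2×2 minors.
tr M = -5 + 3 + (-2) = -4.
s = ((-5)·3 − (-3)²) + ((-5)·(-2) − (-2)²) + (3·(-2) − (-4)²) = -24 + 6 + (-22) = -40.
det M (expand along row 1) = (-5)·(-22) − (-3)·(-2) + (-2)·18 = 68.
Characteristic polynomial: λ³ + 4λ² − 40λ − 68 = 0.
Substitute λ = y + (tr M)/3 = y − 1.333333 to remove the quadratic term: y³ + p·y + q = 0 with p = s − (tr M)²/3 = -45.333333 and q = −2(tr M)³/27 + (tr M)·s/3 − det M = -9.925926.
Three real roots ⇒ use the trigonometric (Viète) form: r = 2√(−p/3) = 7.774603, φ = arccos(3q/(p·r)) = arccos(0.084488) = 1.486207 rad.
y_k = r·cos(φ/3 − 2πk/3) for k = 0, 1, 2 gives y = 6.839920, -0.219187, -6.620734.
λ_k = y_k − 1.333333 gives λ = 5.5066, -1.5525, -7.9541 (check: the sum is -4.0000 = tr M).

Eigenvalues sorted in increasing order: [-7.9541, -1.5525, 5.5066].


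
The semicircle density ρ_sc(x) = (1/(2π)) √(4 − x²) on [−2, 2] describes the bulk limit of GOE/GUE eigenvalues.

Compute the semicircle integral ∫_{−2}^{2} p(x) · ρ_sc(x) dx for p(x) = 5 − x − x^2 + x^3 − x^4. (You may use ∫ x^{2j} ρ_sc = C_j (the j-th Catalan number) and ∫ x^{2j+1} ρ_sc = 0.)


Write p(x) = Σ a_i x^i, split into monomials and integrate each against ρ_sc separately.
Using ∫ x^{2j} ρ_sc = C_j = (1/(j+1)) C(2j, j) (Catalan numbers) and ∫ x^{2j+1} ρ_sc = 0 (odd monomials vanish by symmetry):
  i = 0 (even): a_0 · C_{0} = 5 · 1 = 5
  i = 1 (odd): ∫ x^1 ρ_sc = 0 (vanishes)
  i = 2 (even): a_2 · C_{1} = -1 · 1 = -1
  i = 3 (odd): ∫ x^3 ρ_sc = 0 (vanishes)
  i = 4 (even): a_4 · C_{2} = -1 · 2 = -2

Summing the contributions: ∫_{−2}^{2} p(x) ρ_sc(x) dx = 5 + (-1) + (-2) = 2.


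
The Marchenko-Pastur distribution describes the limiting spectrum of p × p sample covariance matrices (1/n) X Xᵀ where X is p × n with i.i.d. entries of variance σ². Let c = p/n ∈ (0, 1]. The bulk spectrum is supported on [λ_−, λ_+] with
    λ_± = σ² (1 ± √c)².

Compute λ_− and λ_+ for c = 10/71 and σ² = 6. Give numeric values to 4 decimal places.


c = 10/71 = 0.140845; √c = 0.375293.
λ_− = σ² (1 − √c)² = 6 · (1 − 0.375293)² = 6 · (0.624707)² = 2.341551.
λ_+ = σ² (1 + √c)² = 6 · (1 + 0.375293)² = 6 · (1.375293)² = 11.348590.

Rounded to 4 decimal places: λ_− ≈ 2.3416, λ_+ ≈ 11.3486.


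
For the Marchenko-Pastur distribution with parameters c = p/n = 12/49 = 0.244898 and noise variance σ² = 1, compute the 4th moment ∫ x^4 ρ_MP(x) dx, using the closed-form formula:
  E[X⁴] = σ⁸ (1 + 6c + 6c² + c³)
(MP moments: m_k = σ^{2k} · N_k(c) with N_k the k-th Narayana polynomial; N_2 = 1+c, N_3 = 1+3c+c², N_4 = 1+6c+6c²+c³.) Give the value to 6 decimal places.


E[X⁴] = σ⁸ (1 + 6c + 6c² + c³) (fourth MP moment). With σ² = 1 (so σ⁸ = 1) and c = 12/49 = 0.244898: E[X⁴] = 1 · (1 + 6·0.244898 + 6·(0.244898)² + (0.244898)³) = 1 · 2.843926.

So E[X^4] = 2.843926.


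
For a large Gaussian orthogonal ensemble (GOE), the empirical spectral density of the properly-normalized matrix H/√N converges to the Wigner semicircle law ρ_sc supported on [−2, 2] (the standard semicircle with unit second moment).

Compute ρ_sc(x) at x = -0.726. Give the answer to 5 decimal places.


ρ_sc(x) = (1/(2π)) √(4 − x²). With x = -0.726:
  4 − x² = 4 − (-0.726)² = 4 − 0.527076 = 3.472924.
  √(4 − x²) = 1.863578.
  1/(2π) = 0.159155.
  ρ_sc(-0.726) = 0.159155 · 1.863578 = 0.296598.

Rounded to 5 decimal places: ρ_sc(-0.726) ≈ 0.29660.


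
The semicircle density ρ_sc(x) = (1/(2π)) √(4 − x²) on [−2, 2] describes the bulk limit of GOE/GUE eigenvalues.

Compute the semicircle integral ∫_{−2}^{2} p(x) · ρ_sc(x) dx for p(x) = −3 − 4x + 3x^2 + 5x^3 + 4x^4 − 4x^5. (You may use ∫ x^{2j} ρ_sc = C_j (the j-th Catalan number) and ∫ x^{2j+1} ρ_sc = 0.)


Write p(x) = Σ a_i x^i, split into monomials and integrate each against ρ_sc separately.
Using ∫ x^{2j} ρ_sc = C_j = (1/(j+1)) C(2j, j) (Catalan numbers) and ∫ x^{2j+1} ρ_sc = 0 (odd monomials vanish by symmetry):
  i = 0 (even): a_0 · C_{0} = -3 · 1 = -3
  i = 1 (odd): ∫ x^1 ρ_sc = 0 (vanishes)
  i = 2 (even): a_2 · C_{1} = 3 · 1 = 3
  i = 3 (odd): ∫ x^3 ρ_sc = 0 (vanishes)
  i = 4 (even): a_4 · C_{2} = 4 · 2 = 8
  i = 5 (odd): ∫ x^5 ρ_sc = 0 (vanishes)

Summing the contributions: ∫_{−2}^{2} p(x) ρ_sc(x) dx = (-3) + 3 + 8 = 8.


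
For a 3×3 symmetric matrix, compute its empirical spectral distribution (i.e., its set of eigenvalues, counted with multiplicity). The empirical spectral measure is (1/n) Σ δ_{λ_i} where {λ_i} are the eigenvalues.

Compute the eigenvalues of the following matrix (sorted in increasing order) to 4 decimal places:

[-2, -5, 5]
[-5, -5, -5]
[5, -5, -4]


Since M is real symmetric, all three eigenvalues are real; they are the roots of det(λI − M) = λ³ − (tr M) λ² + s λ − det M, where s is the sum of the principal 2×2 minors.
tr M = -2 + (-5) + (-4) = -11.
s = ((-2)·(-5) − (-5)²) + ((-2)·(-4) − 5²) + ((-5)·(-4) − (-5)²) = -15 + (-17) + (-5) = -37.
det M (expand along row 1) = (-2)·(-5) − (-5)·45 + 5·50 = 485.
Characteristic polynomial: λ³ + 11λ² − 37λ − 485 = 0.
Substitute λ = y + (tr M)/3 = y − 3.666667 to remove the quadratic term: y³ + p·y + q = 0 with p = s − (tr M)²/3 = -77.333333 and q = −2(tr M)³/27 + (tr M)·s/3 − det M = -250.740741.
Three real roots ⇒ use the trigonometric (Viète) form: r = 2√(−p/3) = 10.154364, φ = arccos(3q/(p·r)) = arccos(0.957914) = 0.291150 rad.
y_k = r·cos(φ/3 − 2πk/3) for k = 0, 1, 2 gives y = 10.106581, -4.201178, -5.905403.
λ_k = y_k − 3.666667 gives λ = 6.4399, -7.8678, -9.5721 (check: the sum is -11.0000 = tr M).

Eigenvalues sorted in increasing order: [-9.5721, -7.8678, 6.4399].


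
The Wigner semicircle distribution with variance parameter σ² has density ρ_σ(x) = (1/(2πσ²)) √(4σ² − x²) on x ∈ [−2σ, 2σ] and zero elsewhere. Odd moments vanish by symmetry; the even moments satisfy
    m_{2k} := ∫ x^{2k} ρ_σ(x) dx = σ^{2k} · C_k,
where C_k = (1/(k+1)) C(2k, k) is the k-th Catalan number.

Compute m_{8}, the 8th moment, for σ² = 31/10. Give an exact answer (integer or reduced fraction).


By the scaled semicircle moment identity, m_{2k} = σ^{2k} · C_k with k = 4.
C_4 = (1/(k+1)) · C(2k, k) = (1/5) · C(8, 4) = (1/5) · 70 = 14.
σ^{2k} = (σ²)^k = (31/10)^4 = 923521/10000.

Therefore m_{8} = σ^{8} · C_4 = (923521/10000) · 14 = 6464647/5000.


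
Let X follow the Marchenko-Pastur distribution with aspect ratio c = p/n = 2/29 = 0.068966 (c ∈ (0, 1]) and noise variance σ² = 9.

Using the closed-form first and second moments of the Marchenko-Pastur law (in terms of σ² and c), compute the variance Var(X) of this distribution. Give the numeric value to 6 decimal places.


Recall the MP moments m_1 = E[X] = σ² and m_2 = E[X²] = σ⁴ (1 + c).
m_1 = E[X] = σ² = 9, so m_1² = 81.
m_2 = E[X²] = σ⁴ (1 + c) = 81 · (1 + 0.068966) = 81 · 1.068966 = 86.586207.
(Note m_2 − m_1² simplifies to c · σ⁴ = 0.068966 · 81.)

Var(X) = m_2 − m_1² = 86.586207 − 81 = 5.586207.


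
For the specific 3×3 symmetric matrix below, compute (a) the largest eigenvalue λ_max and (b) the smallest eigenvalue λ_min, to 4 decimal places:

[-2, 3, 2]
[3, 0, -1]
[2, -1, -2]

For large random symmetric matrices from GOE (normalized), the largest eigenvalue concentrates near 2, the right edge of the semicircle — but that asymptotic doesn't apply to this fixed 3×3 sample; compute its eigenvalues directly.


Since M is real symmetric, all three eigenvalues are real; they are the roots of det(λI − M) = λ³ − (tr M) λ² + s λ − det M, where s is the sum of the principal 2×2 minors.
tr M = -2 + 0 + (-2) = -4.
s = ((-2)·0 − 3²) + ((-2)·(-2) − 2²) + (0·(-2) − (-1)²) = -9 + 0 + (-1) = -10.
det M (expand along row 1) = (-2)·(-1) − 3·(-4) + 2·(-3) = 8.
Characteristic polynomial: λ³ + 4λ² − 10λ − 8 = 0.
Substitute λ = y + (tr M)/3 = y − 1.333333 to remove the quadratic term: y³ + p·y + q = 0 with p = s − (tr M)²/3 = -15.333333 and q = −2(tr M)³/27 + (tr M)·s/3 − det M = 10.074074.
Three real roots ⇒ use the trigonometric (Viète) form: r = 2√(−p/3) = 4.521553, φ = arccos(3q/(p·r)) = arccos(-0.435915) = 2.021851 rad.
y_k = r·cos(φ/3 − 2πk/3) for k = 0, 1, 2 gives y = 3.532972, 0.677265, -4.210236.
λ_k = y_k − 1.333333 gives λ = 2.1996, -0.6561, -5.5436 (check: the sum is -4.0000 = tr M).

Hence λ_max = 2.1996 and λ_min = -5.5436.


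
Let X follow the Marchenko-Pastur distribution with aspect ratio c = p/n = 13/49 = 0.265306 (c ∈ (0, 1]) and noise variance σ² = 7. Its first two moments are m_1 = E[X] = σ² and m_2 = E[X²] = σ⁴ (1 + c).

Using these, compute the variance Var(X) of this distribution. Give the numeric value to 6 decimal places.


m_1 = E[X] = σ² = 7, so m_1² = 49.
m_2 = E[X²] = σ⁴ (1 + c) = 49 · (1 + 0.265306) = 49 · 1.265306 = 62.000000.
(Note m_2 − m_1² simplifies to c · σ⁴ = 0.265306 · 49.)

Var(X) = m_2 − m_1² = 62.000000 − 49 = 13.000000.


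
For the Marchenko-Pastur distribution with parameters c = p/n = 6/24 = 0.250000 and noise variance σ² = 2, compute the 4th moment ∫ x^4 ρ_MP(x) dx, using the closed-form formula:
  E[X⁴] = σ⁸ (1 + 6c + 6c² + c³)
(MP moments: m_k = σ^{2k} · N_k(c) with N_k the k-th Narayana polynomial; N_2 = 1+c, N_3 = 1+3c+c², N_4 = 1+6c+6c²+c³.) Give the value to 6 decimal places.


E[X⁴] = σ⁸ (1 + 6c + 6c² + c³) (fourth MP moment). With σ² = 2 (so σ⁸ = 16) and c = 6/24 = 0.250000: E[X⁴] = 16 · (1 + 6·0.250000 + 6·(0.250000)² + (0.250000)³) = 16 · 2.890625.

So E[X^4] = 46.250000.


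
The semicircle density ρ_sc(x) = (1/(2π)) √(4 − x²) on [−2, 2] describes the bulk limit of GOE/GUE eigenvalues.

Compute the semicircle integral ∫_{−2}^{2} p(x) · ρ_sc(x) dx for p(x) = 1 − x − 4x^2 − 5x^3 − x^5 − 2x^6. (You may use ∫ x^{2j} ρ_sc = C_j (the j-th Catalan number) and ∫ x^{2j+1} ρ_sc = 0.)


Write p(x) = Σ a_i x^i, split into monomials and integrate each against ρ_sc separately.
Using ∫ x^{2j} ρ_sc = C_j = (1/(j+1)) C(2j, j) (Catalan numbers) and ∫ x^{2j+1} ρ_sc = 0 (odd monomials vanish by symmetry):
  i = 0 (even): a_0 · C_{0} = 1 · 1 = 1
  i = 1 (odd): ∫ x^1 ρ_sc = 0 (vanishes)
  i = 2 (even): a_2 · C_{1} = -4 · 1 = -4
  i = 3 (odd): ∫ x^3 ρ_sc = 0 (vanishes)
  i = 5 (odd): ∫ x^5 ρ_sc = 0 (vanishes)
  i = 6 (even): a_6 · C_{3} = -2 · 5 = -10

Summing the contributions: ∫_{−2}^{2} p(x) ρ_sc(x) dx = 1 + (-4) + (-10) = -13.


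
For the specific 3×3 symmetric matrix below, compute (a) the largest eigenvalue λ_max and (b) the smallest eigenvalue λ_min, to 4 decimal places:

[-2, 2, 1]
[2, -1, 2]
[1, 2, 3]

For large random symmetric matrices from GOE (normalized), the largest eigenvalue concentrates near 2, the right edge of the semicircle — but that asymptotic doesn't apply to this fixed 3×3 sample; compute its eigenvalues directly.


Since M is real symmetric, all three eigenvalues are real; they are the roots of det(λI − M) = λ³ − (tr M) λ² + s λ − det M, where s is the sum of the principal 2×2 minors.
tr M = -2 + (-1) + 3 = 0.
s = ((-2)·(-1) − 2²) + ((-2)·3 − 1²) + ((-1)·3 − 2²) = -2 + (-7) + (-7) = -16.
det M (expand along row 1) = (-2)·(-7) − 2·4 + 1·5 = 11.
Characteristic polynomial: λ³ − 16λ − 11 = 0.
Substitute λ = y + (tr M)/3 = y + 0.000000 to remove the quadratic term: y³ + p·y + q = 0 with p = s − (tr M)²/3 = -16.000000 and q = −2(tr M)³/27 + (tr M)·s/3 − det M = -11.000000.
Three real roots ⇒ use the trigonometric (Viète) form: r = 2√(−p/3) = 4.618802, φ = arccos(3q/(p·r)) = arccos(0.446544) = 1.107897 rad.
y_k = r·cos(φ/3 − 2πk/3) for k = 0, 1, 2 gives y = 4.307405, -0.709856, -3.597550.
λ_k = y_k + 0.000000 gives λ = 4.3074, -0.7099, -3.5975 (check: the sum is 0.0000 = tr M).

Hence λ_max = 4.3074 and λ_min = -3.5975.


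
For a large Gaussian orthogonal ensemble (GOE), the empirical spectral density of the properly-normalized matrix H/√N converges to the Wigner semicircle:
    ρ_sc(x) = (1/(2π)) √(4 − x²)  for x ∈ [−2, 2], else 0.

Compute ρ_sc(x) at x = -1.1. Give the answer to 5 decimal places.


ρ_sc(x) = (1/(2π)) √(4 − x²). With x = -1.1:
  4 − x² = 4 − (-1.1)² = 4 − 1.210000 = 2.790000.
  √(4 − x²) = 1.670329.
  1/(2π) = 0.159155.
  ρ_sc(-1.1) = 0.159155 · 1.670329 = 0.265841.

Rounded to 5 decimal places: ρ_sc(-1.1) ≈ 0.26584.


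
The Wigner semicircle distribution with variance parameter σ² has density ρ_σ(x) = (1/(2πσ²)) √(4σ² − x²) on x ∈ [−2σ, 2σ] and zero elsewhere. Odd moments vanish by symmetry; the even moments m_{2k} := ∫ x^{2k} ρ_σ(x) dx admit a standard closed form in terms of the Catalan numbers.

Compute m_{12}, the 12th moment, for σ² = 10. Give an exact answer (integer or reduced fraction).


By the scaled semicircle moment identity, m_{2k} = σ^{2k} · C_k with k = 6.
C_6 = (1/(k+1)) · C(2k, k) = (1/7) · C(12, 6) = (1/7) · 924 = 132.
σ^{2k} = (σ²)^k = (10)^6 = 1000000.

Therefore m_{12} = σ^{12} · C_6 = 1000000 · 132 = 132000000.


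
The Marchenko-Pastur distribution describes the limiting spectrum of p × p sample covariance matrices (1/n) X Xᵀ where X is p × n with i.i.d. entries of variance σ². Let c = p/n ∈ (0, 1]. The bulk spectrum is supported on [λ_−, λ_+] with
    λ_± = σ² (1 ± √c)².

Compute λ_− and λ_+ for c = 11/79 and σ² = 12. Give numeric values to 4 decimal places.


c = 11/79 = 0.139241; √c = 0.373149.
λ_− = σ² (1 − √c)² = 12 · (1 − 0.373149)² = 12 · (0.626851)² = 4.715299.
λ_+ = σ² (1 + √c)² = 12 · (1 + 0.373149)² = 12 · (1.373149)² = 22.626473.

Rounded to 4 decimal places: λ_− ≈ 4.7153, λ_+ ≈ 22.6265.


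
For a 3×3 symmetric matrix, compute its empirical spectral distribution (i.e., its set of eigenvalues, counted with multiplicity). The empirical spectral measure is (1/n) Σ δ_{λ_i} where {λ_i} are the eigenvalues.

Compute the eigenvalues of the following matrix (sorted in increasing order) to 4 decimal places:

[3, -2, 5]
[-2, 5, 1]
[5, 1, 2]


Since M is real symmetric, all three eigenvalues are real; they are the roots of det(λI − M) = λ³ − (tr M) λ² + s λ − det M, where s is the sum of the principal 2×2 minors.
tr M = 3 + 5 + 2 = 10.
s = (3·5 − (-2)²) + (3·2 − 5²) + (5·2 − 1²) = 11 + (-19) + 9 = 1.
det M (expand along row 1) = 3·9 − (-2)·(-9) + 5·(-27) = -126.
Characteristic polynomial: λ³ − 10λ² + λ + 126 = 0.
Substitute λ = y + (tr M)/3 = y + 3.333333 to remove the quadratic term: y³ + p·y + q = 0 with p = s − (tr M)²/3 = -32.333333 and q = −2(tr M)³/27 + (tr M)·s/3 − det M = 55.259259.
Three real roots ⇒ use the trigonometric (Viète) form: r = 2√(−p/3) = 6.565905, φ = arccos(3q/(p·r)) = arccos(-0.780874) = 2.466861 rad.
y_k = r·cos(φ/3 − 2πk/3) for k = 0, 1, 2 gives y = 4.468409, 1.932127, -6.400537.
λ_k = y_k + 3.333333 gives λ = 7.8017, 5.2655, -3.0672 (check: the sum is 10.0000 = tr M).

Eigenvalues sorted in increasing order: [-3.0672, 5.2655, 7.8017].


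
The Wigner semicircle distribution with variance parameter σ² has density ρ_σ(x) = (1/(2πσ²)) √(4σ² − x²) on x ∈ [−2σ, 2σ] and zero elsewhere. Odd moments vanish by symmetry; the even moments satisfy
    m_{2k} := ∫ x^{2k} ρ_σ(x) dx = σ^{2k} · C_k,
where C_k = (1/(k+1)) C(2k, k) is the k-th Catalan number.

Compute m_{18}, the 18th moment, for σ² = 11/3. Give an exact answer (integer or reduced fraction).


By the scaled semicircle moment identity, m_{2k} = σ^{2k} · C_k with k = 9.
C_9 = (1/(k+1)) · C(2k, k) = (1/10) · C(18, 9) = (1/10) · 48620 = 4862.
σ^{2k} = (σ²)^k = (11/3)^9 = 2357947691/19683.

Therefore m_{18} = σ^{18} · C_9 = (2357947691/19683) · 4862 = 11464341673642/19683.


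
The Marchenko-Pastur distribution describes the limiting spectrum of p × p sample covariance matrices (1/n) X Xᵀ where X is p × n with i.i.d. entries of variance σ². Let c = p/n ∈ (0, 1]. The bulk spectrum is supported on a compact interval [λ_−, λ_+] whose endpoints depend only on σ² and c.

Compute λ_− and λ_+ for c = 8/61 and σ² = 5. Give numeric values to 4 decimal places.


c = 8/61 = 0.131148; √c = 0.362143.
λ_− = σ² (1 − √c)² = 5 · (1 − 0.362143)² = 5 · (0.637857)² = 2.034308.
λ_+ = σ² (1 + √c)² = 5 · (1 + 0.362143)² = 5 · (1.362143)² = 9.277168.

Rounded to 4 decimal places: λ_− ≈ 2.0343, λ_+ ≈ 9.2772.


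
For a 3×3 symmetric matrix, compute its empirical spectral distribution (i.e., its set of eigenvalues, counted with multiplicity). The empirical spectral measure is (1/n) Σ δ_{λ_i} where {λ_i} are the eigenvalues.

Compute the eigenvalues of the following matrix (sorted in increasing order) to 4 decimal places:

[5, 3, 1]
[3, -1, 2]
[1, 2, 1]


Since M is real symmetric, all three eigenvalues are real; they are the roots of det(λI − M) = λ³ − (tr M) λ² + s λ − det M, where s is the sum of the principal 2×2 minors.
tr M = 5 + (-1) + 1 = 5.
s = (5·(-1) − 3²) + (5·1 − 1²) + ((-1)·1 − 2²) = -14 + 4 + (-5) = -15.
det M (expand along row 1) = 5·(-5) − 3·1 + 1·7 = -21.
Characteristic polynomial: λ³ − 5λ² − 15λ + 21 = 0.
Substitute λ = y + (tr M)/3 = y + 1.666667 to remove the quadratic term: y³ + p·y + q = 0 with p = s − (tr M)²/3 = -23.333333 and q = −2(tr M)³/27 + (tr M)·s/3 − det M = -13.259259.
Three real roots ⇒ use the trigonometric (Viète) form: r = 2√(−p/3) = 5.577734, φ = arccos(3q/(p·r)) = arccos(0.305637) = 1.260189 rad.
y_k = r·cos(φ/3 − 2πk/3) for k = 0, 1, 2 gives y = 5.092824, -0.576464, -4.516360.
λ_k = y_k + 1.666667 gives λ = 6.7595, 1.0902, -2.8497 (check: the sum is 5.0000 = tr M).

Eigenvalues sorted in increasing order: [-2.8497, 1.0902, 6.7595].


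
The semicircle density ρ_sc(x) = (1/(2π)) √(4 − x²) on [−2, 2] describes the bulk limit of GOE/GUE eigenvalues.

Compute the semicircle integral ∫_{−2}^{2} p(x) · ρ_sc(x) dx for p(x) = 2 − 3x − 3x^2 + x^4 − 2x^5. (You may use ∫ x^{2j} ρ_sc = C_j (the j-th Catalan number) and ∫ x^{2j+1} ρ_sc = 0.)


Write p(x) = Σ a_i x^i, split into monomials and integrate each against ρ_sc separately.
Using ∫ x^{2j} ρ_sc = C_j = (1/(j+1)) C(2j, j) (Catalan numbers) and ∫ x^{2j+1} ρ_sc = 0 (odd monomials vanish by symmetry):
  i = 0 (even): a_0 · C_{0} = 2 · 1 = 2
  i = 1 (odd): ∫ x^1 ρ_sc = 0 (vanishes)
  i = 2 (even): a_2 · C_{1} = -3 · 1 = -3
  i = 4 (even): a_4 · C_{2} = 1 · 2 = 2
  i = 5 (odd): ∫ x^5 ρ_sc = 0 (vanishes)

Summing the contributions: ∫_{−2}^{2} p(x) ρ_sc(x) dx = 2 + (-3) + 2 = 1.
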